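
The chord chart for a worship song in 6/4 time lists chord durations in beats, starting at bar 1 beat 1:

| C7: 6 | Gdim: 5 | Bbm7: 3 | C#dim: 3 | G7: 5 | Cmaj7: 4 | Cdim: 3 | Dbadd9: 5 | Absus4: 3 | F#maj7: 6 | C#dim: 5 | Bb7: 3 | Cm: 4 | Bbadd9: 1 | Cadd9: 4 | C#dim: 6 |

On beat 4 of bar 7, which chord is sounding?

F#maj7

Beat 4 of bar 7 is beat (7−1)×6 + 4 = 40 overall.
Running totals: C7 ends at 6, Gdim ends at 11, Bbm7 ends at 14, C#dim ends at 17, G7 ends at 22, Cmaj7 ends at 26, Cdim ends at 29, Dbadd9 ends at 34, Absus4 ends at 37, F#maj7 ends at 43.
Beat 40 falls within F#maj7.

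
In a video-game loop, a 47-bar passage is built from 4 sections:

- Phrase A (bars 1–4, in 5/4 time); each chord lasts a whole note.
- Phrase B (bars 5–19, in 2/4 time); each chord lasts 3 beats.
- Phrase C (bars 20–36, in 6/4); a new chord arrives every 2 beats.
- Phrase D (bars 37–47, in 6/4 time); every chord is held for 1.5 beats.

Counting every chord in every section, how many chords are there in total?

110 chords

A: 4 bars × 5 beats = 20 beats; 4 beats/chord → 5 chords.
B: 15 bars × 2 beats = 30 beats; 3 beats/chord → 10 chords.
C: 17 bars × 6 beats = 102 beats; 2 beats/chord → 51 chords.
D: 11 bars × 6 beats = 66 beats; 1.5 beats/chord → 44 chords.
Total: 5 + 10 + 51 + 44 = 110.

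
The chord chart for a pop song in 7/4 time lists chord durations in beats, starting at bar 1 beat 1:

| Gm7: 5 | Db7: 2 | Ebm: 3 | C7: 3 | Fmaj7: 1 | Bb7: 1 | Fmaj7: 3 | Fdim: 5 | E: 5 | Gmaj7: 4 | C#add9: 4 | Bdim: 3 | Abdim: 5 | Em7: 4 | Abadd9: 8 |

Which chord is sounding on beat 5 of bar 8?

Abadd9

Beat 5 of bar 8 is beat (8−1)×7 + 5 = 54 overall.
Running totals: Gm7 ends at 5, Db7 ends at 7, Ebm ends at 10, C7 ends at 13, Fmaj7 ends at 14, Bb7 ends at 15, Fmaj7 ends at 18, Fdim ends at 23, E ends at 28, Gmaj7 ends at 32, C#add9 ends at 36, Bdim ends at 39, Abdim ends at 44, Em7 ends at 48, Abadd9 ends at 56.
Beat 54 falls within Abadd9.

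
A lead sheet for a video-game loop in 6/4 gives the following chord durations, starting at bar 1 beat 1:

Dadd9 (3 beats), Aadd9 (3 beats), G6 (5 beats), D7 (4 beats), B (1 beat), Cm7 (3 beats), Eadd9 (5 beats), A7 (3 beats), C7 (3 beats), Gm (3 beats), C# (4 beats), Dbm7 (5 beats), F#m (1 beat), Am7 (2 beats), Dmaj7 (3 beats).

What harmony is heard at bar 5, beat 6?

Beat 6 of bar 5 is beat (5−1)×6 + 6 = 30 overall.
Running totals: Dadd9 ends at 3, Aadd9 ends at 6, G6 ends at 11, D7 ends at 15, B ends at 16, Cm7 ends at 19, Eadd9 ends at 24, A7 ends at 27, C7 ends at 30.
Beat 30 falls within C7.

C7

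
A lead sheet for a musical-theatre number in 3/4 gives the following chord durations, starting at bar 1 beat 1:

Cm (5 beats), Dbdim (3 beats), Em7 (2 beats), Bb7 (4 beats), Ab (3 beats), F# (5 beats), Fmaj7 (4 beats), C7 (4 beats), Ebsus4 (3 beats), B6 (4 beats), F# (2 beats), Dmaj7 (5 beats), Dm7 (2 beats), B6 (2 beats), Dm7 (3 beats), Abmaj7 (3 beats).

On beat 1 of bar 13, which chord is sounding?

Beat 1 of bar 13 is beat (13−1)×3 + 1 = 37 overall.
Running totals: Cm ends at 5, Dbdim ends at 8, Em7 ends at 10, Bb7 ends at 14, Ab ends at 17, F# ends at 22, Fmaj7 ends at 26, C7 ends at 30, Ebsus4 ends at 33, B6 ends at 37.
Beat 37 falls within B6.

B6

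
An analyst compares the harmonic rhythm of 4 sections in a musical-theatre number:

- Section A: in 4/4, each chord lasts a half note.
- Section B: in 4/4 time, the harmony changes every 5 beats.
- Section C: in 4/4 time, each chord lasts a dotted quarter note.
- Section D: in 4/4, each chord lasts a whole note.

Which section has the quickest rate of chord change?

Section C

A: 4/2 = 2 chords/bar.
B: 4/5 = 0.8 chords/bar.
C: 4/1.5 = 8/3 chords/bar.
D: 4/4 = 1 chord/bar.
Fastest is C at 8/3 chords/bar.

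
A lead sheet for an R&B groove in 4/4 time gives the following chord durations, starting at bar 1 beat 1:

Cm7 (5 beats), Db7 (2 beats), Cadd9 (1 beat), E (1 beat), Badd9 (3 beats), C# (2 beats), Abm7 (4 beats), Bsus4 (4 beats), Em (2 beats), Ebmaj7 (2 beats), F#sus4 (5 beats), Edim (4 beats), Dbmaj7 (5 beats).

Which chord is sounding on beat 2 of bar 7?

Ebmaj7

Beat 2 of bar 7 is beat (7−1)×4 + 2 = 26 overall.
Running totals: Cm7 ends at 5, Db7 ends at 7, Cadd9 ends at 8, E ends at 9, Badd9 ends at 12, C# ends at 14, Abm7 ends at 18, Bsus4 ends at 22, Em ends at 24, Ebmaj7 ends at 26.
Beat 26 falls within Ebmaj7.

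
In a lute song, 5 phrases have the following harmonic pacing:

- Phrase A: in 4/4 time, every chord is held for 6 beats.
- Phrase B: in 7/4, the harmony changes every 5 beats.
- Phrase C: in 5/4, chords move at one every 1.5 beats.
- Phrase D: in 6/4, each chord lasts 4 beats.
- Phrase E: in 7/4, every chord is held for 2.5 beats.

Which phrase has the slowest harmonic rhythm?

Phrase A

A: 4/6 = 2/3 chords/bar.
B: 7/5 = 1.4 chords/bar.
C: 5/1.5 = 10/3 chords/bar.
D: 6/4 = 1.5 chords/bar.
E: 7/2.5 = 2.8 chords/bar.
Slowest is A at 2/3 chords/bar.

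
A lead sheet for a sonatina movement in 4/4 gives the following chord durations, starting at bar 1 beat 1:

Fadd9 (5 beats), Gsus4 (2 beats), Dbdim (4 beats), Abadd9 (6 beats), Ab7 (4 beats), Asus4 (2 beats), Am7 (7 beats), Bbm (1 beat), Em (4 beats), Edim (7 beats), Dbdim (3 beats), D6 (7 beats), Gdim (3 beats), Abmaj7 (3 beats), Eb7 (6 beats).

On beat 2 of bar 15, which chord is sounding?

Beat 2 of bar 15 is beat (15−1)×4 + 2 = 58 overall.
Running totals: Fadd9 ends at 5, Gsus4 ends at 7, Dbdim ends at 11, Abadd9 ends at 17, Ab7 ends at 21, Asus4 ends at 23, Am7 ends at 30, Bbm ends at 31, Em ends at 35, Edim ends at 42, Dbdim ends at 45, D6 ends at 52, Gdim ends at 55, Abmaj7 ends at 58.
Beat 58 falls within Abmaj7.

Abmaj7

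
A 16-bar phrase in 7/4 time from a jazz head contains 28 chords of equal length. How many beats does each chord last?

4 beats

16 bars × 7 beats/bar = 112 beats total.
112 beats ÷ 28 chords = 4 beats per chord.
(That is a whole note.)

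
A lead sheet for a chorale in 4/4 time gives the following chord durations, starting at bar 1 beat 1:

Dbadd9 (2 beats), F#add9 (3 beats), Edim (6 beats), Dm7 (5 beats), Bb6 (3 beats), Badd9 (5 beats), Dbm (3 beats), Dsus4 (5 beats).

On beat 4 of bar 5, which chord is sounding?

Badd9

Beat 4 of bar 5 is beat (5−1)×4 + 4 = 20 overall.
Running totals: Dbadd9 ends at 2, F#add9 ends at 5, Edim ends at 11, Dm7 ends at 16, Bb6 ends at 19, Badd9 ends at 24.
Beat 20 falls within Badd9.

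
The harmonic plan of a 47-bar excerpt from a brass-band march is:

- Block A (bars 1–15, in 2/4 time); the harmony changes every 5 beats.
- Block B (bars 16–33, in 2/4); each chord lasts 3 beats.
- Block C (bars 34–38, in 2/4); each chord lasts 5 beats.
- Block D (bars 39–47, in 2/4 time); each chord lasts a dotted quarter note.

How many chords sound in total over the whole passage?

A has 30 beats and chords last 5 each, so 6 chords.
B has 36 beats and chords last 3 each, so 12 chords.
C has 10 beats and chords last 5 each, so 2 chords.
D has 18 beats and chords last 1.5 each, so 12 chords.
Total: 6 + 12 + 2 + 12 = 32.

32 chords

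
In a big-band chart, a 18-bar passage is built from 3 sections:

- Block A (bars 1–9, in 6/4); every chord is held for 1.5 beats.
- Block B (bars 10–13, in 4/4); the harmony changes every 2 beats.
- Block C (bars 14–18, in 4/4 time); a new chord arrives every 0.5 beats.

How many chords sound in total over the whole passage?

84 chords

A: 9 bars × 6 beats = 54 beats; 1.5 beats/chord → 36 chords.
B: 4 bars × 4 beats = 16 beats; 2 beats/chord → 8 chords.
C: 5 bars × 4 beats = 20 beats; 0.5 beats/chord → 40 chords.
Total: 36 + 8 + 40 = 84.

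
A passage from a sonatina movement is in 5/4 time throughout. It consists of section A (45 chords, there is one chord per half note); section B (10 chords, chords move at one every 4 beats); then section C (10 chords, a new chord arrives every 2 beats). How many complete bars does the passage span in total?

A: 45 × 2 = 90 beats = 18 bars.
B: 10 × 4 = 40 beats = 8 bars.
C: 10 × 2 = 20 beats = 4 bars.
Total: 18 + 8 + 4 = 30 bars.

30 bars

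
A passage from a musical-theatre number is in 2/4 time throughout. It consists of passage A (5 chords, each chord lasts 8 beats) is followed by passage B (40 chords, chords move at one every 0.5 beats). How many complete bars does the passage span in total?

A: 5 × 8 = 40 beats = 20 bars.
B: 40 × 0.5 = 20 beats = 10 bars.
Total: 20 + 10 = 30 bars.

30 bars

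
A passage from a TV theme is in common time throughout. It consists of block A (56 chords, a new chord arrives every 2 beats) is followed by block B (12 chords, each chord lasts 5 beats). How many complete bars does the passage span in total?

43 bars

A: 56 × 2 = 112 beats = 28 bars.
B: 12 × 5 = 60 beats = 15 bars.
Total: 28 + 15 = 43 bars.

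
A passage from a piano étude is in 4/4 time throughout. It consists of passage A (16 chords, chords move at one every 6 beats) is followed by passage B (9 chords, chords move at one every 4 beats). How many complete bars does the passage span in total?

33 bars

A: 16 × 6 = 96 beats = 24 bars.
B: 9 × 4 = 36 beats = 9 bars.
Total: 24 + 9 = 33 bars.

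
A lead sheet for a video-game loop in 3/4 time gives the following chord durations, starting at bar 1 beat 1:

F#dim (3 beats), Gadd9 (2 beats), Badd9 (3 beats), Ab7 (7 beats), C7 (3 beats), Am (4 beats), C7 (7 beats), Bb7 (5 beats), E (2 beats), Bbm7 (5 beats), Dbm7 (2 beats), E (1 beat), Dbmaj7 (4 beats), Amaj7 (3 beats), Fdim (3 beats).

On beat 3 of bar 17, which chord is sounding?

Beat 3 of bar 17 is beat (17−1)×3 + 3 = 51 overall.
Running totals: F#dim ends at 3, Gadd9 ends at 5, Badd9 ends at 8, Ab7 ends at 15, C7 ends at 18, Am ends at 22, C7 ends at 29, Bb7 ends at 34, E ends at 36, Bbm7 ends at 41, Dbm7 ends at 43, E ends at 44, Dbmaj7 ends at 48, Amaj7 ends at 51.
Beat 51 falls within Amaj7.

Amaj7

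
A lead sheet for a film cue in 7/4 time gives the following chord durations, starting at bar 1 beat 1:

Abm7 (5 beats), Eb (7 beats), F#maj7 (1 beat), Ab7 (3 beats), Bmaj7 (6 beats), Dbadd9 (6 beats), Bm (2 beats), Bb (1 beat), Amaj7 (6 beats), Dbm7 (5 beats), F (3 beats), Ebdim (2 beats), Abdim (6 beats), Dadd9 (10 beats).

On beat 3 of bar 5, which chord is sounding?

Beat 3 of bar 5 is beat (5−1)×7 + 3 = 31 overall.
Running totals: Abm7 ends at 5, Eb ends at 12, F#maj7 ends at 13, Ab7 ends at 16, Bmaj7 ends at 22, Dbadd9 ends at 28, Bm ends at 30, Bb ends at 31.
Beat 31 falls within Bb.

Bb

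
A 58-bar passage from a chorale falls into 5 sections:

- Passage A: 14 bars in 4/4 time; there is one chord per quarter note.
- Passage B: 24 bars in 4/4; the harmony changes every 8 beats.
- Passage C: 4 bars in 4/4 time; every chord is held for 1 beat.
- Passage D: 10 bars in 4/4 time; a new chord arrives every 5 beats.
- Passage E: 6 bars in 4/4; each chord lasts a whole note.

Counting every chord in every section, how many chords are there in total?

A: 14·4 = 56 beats, 56/1 = 56 chords.
B: 24·4 = 96 beats, 96/8 = 12 chords.
C: 4·4 = 16 beats, 16/1 = 16 chords.
D: 10·4 = 40 beats, 40/5 = 8 chords.
E: 6·4 = 24 beats, 24/4 = 6 chords.
Total: 56 + 12 + 16 + 8 + 6 = 98.

98 chords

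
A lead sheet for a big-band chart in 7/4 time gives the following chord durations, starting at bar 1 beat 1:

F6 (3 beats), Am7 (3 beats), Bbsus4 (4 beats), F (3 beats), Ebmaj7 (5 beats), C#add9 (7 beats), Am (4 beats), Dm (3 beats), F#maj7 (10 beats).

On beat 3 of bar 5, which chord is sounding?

Beat 3 of bar 5 is beat (5−1)×7 + 3 = 31 overall.
Running totals: F6 ends at 3, Am7 ends at 6, Bbsus4 ends at 10, F ends at 13, Ebmaj7 ends at 18, C#add9 ends at 25, Am ends at 29, Dm ends at 32.
Beat 31 falls within Dm.

Dm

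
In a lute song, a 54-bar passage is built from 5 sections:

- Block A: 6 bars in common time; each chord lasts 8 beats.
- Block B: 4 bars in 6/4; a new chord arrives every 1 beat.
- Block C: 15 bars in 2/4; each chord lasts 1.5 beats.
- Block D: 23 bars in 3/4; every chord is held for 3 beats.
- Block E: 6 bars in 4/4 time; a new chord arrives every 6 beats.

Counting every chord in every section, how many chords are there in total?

A has 24 beats and chords last 8 each, so 3 chords.
B has 24 beats and chords last 1 each, so 24 chords.
C has 30 beats and chords last 1.5 each, so 20 chords.
D has 69 beats and chords last 3 each, so 23 chords.
E has 24 beats and chords last 6 each, so 4 chords.
Total: 3 + 24 + 20 + 23 + 4 = 74.

74 chords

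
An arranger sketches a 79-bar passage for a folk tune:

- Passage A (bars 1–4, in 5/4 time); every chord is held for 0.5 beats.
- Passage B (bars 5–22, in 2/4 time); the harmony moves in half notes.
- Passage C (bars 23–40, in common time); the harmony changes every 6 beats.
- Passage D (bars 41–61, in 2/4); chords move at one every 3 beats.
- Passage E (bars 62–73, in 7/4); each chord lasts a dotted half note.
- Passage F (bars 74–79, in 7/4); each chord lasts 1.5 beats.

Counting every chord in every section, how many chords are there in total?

140 chords

A: 4 bars × 5 beats = 20 beats; 0.5 beats/chord → 40 chords.
B: 18 bars × 2 beats = 36 beats; 2 beats/chord → 18 chords.
C: 18 bars × 4 beats = 72 beats; 6 beats/chord → 12 chords.
D: 21 bars × 2 beats = 42 beats; 3 beats/chord → 14 chords.
E: 12 bars × 7 beats = 84 beats; 3 beats/chord → 28 chords.
F: 6 bars × 7 beats = 42 beats; 1.5 beats/chord → 28 chords.
Total: 40 + 18 + 12 + 14 + 28 + 28 = 140.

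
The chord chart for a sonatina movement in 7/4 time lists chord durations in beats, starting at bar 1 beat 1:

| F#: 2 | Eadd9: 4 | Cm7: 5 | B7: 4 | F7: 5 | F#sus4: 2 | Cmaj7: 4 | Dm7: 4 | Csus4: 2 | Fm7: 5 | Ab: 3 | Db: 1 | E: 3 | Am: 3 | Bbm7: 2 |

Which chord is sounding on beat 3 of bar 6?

Ab

Beat 3 of bar 6 is beat (6−1)×7 + 3 = 38 overall.
Running totals: F# ends at 2, Eadd9 ends at 6, Cm7 ends at 11, B7 ends at 15, F7 ends at 20, F#sus4 ends at 22, Cmaj7 ends at 26, Dm7 ends at 30, Csus4 ends at 32, Fm7 ends at 37, Ab ends at 40.
Beat 38 falls within Ab.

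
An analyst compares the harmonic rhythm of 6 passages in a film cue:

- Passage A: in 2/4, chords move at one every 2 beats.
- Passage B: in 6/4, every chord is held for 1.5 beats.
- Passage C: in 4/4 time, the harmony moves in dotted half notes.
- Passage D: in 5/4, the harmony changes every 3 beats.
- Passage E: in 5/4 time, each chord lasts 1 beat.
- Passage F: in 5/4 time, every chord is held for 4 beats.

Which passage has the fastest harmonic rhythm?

Passage E

A: 2 beats/bar ÷ 2 beats/chord = 1 chord/bar.
B: 6 beats/bar ÷ 1.5 beats/chord = 4 chords/bar.
C: 4 beats/bar ÷ 3 beats/chord = 4/3 chords/bar.
D: 5 beats/bar ÷ 3 beats/chord = 5/3 chords/bar.
E: 5 beats/bar ÷ 1 beat/chord = 5 chords/bar.
F: 5 beats/bar ÷ 4 beats/chord = 1.25 chords/bar.
Fastest is E at 5 chords/bar.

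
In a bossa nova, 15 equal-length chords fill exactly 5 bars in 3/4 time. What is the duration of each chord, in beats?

1 beat

5 bars × 3 beats/bar = 15 beats total.
15 beats ÷ 15 chords = 1 beats per chord.
(That is a quarter note.)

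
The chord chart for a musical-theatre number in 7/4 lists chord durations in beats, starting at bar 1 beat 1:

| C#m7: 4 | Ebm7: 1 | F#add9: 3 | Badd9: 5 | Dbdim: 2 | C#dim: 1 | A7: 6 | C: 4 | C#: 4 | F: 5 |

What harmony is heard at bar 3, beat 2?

Beat 2 of bar 3 is beat (3−1)×7 + 2 = 16 overall.
Running totals: C#m7 ends at 4, Ebm7 ends at 5, F#add9 ends at 8, Badd9 ends at 13, Dbdim ends at 15, C#dim ends at 16.
Beat 16 falls within C#dim.

C#dim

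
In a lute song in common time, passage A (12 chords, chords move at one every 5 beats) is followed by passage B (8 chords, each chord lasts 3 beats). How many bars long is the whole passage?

A: 12 × 5 = 60 beats = 15 bars.
B: 8 × 3 = 24 beats = 6 bars.
Total: 15 + 6 = 21 bars.

21 bars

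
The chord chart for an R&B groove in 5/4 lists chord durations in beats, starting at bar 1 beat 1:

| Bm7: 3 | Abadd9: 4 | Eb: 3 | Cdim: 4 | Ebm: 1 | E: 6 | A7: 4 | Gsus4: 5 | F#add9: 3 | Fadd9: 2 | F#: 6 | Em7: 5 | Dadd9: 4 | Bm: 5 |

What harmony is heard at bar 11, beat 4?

Bm

Beat 4 of bar 11 is beat (11−1)×5 + 4 = 54 overall.
Running totals: Bm7 ends at 3, Abadd9 ends at 7, Eb ends at 10, Cdim ends at 14, Ebm ends at 15, E ends at 21, A7 ends at 25, Gsus4 ends at 30, F#add9 ends at 33, Fadd9 ends at 35, F# ends at 41, Em7 ends at 46, Dadd9 ends at 50, Bm ends at 55.
Beat 54 falls within Bm.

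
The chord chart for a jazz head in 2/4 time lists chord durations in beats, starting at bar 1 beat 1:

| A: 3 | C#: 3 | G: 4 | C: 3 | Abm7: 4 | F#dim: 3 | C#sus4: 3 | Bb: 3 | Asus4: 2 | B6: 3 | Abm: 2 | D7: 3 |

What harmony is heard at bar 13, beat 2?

Bb

Beat 2 of bar 13 is beat (13−1)×2 + 2 = 26 overall.
Running totals: A ends at 3, C# ends at 6, G ends at 10, C ends at 13, Abm7 ends at 17, F#dim ends at 20, C#sus4 ends at 23, Bb ends at 26.
Beat 26 falls within Bb.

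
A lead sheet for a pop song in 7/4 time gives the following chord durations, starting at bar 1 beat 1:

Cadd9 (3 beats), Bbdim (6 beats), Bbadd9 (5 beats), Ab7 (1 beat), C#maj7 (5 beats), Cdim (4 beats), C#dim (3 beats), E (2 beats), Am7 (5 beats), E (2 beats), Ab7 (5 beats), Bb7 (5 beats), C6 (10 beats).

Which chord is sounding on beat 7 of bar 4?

E

Beat 7 of bar 4 is beat (4−1)×7 + 7 = 28 overall.
Running totals: Cadd9 ends at 3, Bbdim ends at 9, Bbadd9 ends at 14, Ab7 ends at 15, C#maj7 ends at 20, Cdim ends at 24, C#dim ends at 27, E ends at 29.
Beat 28 falls within E.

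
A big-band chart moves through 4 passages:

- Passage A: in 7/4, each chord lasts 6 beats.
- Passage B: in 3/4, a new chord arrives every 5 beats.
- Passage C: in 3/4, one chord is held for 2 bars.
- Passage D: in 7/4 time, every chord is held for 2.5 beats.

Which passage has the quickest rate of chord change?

Passage D

A: each chord is 6 beats in 7/4, so 7/6 per bar.
B: each chord is 5 beats in 3/4, so 0.6 per bar.
C: each chord is 6 beats in 3/4, so 0.5 per bar.
D: each chord is 2.5 beats in 7/4, so 2.8 per bar.
Fastest is D at 2.8 chords/bar.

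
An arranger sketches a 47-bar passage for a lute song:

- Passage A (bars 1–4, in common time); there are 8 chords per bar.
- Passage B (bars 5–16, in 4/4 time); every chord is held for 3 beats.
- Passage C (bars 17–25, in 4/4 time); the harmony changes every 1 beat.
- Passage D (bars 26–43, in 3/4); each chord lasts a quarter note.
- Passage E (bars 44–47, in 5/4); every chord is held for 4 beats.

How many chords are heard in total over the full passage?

143 chords

A has 16 beats and chords last 0.5 each, so 32 chords.
B has 48 beats and chords last 3 each, so 16 chords.
C has 36 beats and chords last 1 each, so 36 chords.
D has 54 beats and chords last 1 each, so 54 chords.
E has 20 beats and chords last 4 each, so 5 chords.
Total: 32 + 16 + 36 + 54 + 5 = 143.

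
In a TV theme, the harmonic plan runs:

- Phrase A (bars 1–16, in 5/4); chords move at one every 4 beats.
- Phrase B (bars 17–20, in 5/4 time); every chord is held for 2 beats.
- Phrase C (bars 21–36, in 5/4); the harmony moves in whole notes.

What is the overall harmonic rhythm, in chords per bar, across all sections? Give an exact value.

A: 16 bars of 5 beats is 80 beats; at 4 beats each that's 20 chords.
B: 4 bars of 5 beats is 20 beats; at 2 beats each that's 10 chords.
C: 16 bars of 5 beats is 80 beats; at 4 beats each that's 20 chords.
Overall: 50 chords over 36 bars → 50/36 = 25/18 chords per bar.

25/18 chords per bar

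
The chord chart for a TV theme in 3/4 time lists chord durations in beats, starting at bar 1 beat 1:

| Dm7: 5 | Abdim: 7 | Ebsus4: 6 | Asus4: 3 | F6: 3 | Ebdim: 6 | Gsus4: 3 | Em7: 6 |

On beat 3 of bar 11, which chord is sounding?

Gsus4

Beat 3 of bar 11 is beat (11−1)×3 + 3 = 33 overall.
Running totals: Dm7 ends at 5, Abdim ends at 12, Ebsus4 ends at 18, Asus4 ends at 21, F6 ends at 24, Ebdim ends at 30, Gsus4 ends at 33.
Beat 33 falls within Gsus4.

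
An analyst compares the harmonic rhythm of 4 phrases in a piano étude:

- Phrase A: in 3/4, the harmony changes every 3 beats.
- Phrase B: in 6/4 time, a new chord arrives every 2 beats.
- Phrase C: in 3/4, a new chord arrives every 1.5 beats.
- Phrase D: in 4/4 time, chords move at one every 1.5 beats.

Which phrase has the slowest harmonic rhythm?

A: 3 beats/bar ÷ 3 beats/chord = 1 chord/bar.
B: 6 beats/bar ÷ 2 beats/chord = 3 chords/bar.
C: 3 beats/bar ÷ 1.5 beats/chord = 2 chords/bar.
D: 4 beats/bar ÷ 1.5 beats/chord = 8/3 chords/bar.
Slowest is A at 1 chords/bar.

Phrase A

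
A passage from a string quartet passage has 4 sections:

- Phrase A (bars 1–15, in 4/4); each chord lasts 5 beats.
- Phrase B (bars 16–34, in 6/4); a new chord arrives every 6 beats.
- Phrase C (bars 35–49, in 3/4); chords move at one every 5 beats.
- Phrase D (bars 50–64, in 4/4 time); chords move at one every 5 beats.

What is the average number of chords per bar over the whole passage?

13/16 chords per bar

A: 15 bars of 4 beats is 60 beats; at 5 beats each that's 12 chords.
B: 19 bars of 6 beats is 114 beats; at 6 beats each that's 19 chords.
C: 15 bars of 3 beats is 45 beats; at 5 beats each that's 9 chords.
D: 15 bars of 4 beats is 60 beats; at 5 beats each that's 12 chords.
Overall: 52 chords over 64 bars → 52/64 = 13/16 chords per bar.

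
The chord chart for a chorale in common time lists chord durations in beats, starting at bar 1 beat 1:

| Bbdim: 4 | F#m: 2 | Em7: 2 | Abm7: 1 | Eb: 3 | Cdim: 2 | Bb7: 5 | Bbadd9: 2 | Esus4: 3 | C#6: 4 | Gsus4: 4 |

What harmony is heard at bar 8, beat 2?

Gsus4

Beat 2 of bar 8 is beat (8−1)×4 + 2 = 30 overall.
Running totals: Bbdim ends at 4, F#m ends at 6, Em7 ends at 8, Abm7 ends at 9, Eb ends at 12, Cdim ends at 14, Bb7 ends at 19, Bbadd9 ends at 21, Esus4 ends at 24, C#6 ends at 28, Gsus4 ends at 32.
Beat 30 falls within Gsus4.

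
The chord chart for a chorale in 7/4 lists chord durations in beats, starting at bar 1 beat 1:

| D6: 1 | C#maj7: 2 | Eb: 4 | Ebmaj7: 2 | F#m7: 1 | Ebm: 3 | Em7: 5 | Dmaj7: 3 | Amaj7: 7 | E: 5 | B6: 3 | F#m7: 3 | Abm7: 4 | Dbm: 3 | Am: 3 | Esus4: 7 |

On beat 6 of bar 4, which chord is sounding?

Amaj7

Beat 6 of bar 4 is beat (4−1)×7 + 6 = 27 overall.
Running totals: D6 ends at 1, C#maj7 ends at 3, Eb ends at 7, Ebmaj7 ends at 9, F#m7 ends at 10, Ebm ends at 13, Em7 ends at 18, Dmaj7 ends at 21, Amaj7 ends at 28.
Beat 27 falls within Amaj7.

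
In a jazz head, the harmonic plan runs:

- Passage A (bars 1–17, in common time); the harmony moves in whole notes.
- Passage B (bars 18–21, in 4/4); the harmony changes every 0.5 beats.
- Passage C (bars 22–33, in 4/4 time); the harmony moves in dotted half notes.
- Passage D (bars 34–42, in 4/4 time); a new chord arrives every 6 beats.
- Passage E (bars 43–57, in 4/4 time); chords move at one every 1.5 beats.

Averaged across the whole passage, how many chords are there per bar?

A: 17 × 4 = 68 beats ÷ 4 = 17 chords.
B: 4 × 4 = 16 beats ÷ 0.5 = 32 chords.
C: 12 × 4 = 48 beats ÷ 3 = 16 chords.
D: 9 × 4 = 36 beats ÷ 6 = 6 chords.
E: 15 × 4 = 60 beats ÷ 1.5 = 40 chords.
Overall: 111 chords over 57 bars → 111/57 = 37/19 chords per bar.

37/19 chords per bar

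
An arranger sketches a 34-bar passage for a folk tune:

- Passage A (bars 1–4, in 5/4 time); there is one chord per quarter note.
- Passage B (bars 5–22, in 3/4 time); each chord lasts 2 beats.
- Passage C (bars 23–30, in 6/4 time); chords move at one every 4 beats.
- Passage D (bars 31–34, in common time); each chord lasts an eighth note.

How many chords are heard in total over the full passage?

A: 4 bars × 5 beats = 20 beats; 1 beat/chord → 20 chords.
B: 18 bars × 3 beats = 54 beats; 2 beats/chord → 27 chords.
C: 8 bars × 6 beats = 48 beats; 4 beats/chord → 12 chords.
D: 4 bars × 4 beats = 16 beats; 0.5 beats/chord → 32 chords.
Total: 20 + 27 + 12 + 32 = 91.

91 chords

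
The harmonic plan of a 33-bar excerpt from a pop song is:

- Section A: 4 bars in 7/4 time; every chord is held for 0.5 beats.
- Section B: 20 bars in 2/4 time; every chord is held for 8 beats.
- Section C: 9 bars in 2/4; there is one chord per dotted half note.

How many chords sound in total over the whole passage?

A has 28 beats and chords last 0.5 each, so 56 chords.
B has 40 beats and chords last 8 each, so 5 chords.
C has 18 beats and chords last 3 each, so 6 chords.
Total: 56 + 5 + 6 = 67.

67 chords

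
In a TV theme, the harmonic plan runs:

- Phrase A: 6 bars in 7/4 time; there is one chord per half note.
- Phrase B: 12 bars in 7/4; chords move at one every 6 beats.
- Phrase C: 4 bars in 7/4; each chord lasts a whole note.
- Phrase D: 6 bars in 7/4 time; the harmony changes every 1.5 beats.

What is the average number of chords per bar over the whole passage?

A: 6 × 7 = 42 beats ÷ 2 = 21 chords.
B: 12 × 7 = 84 beats ÷ 6 = 14 chords.
C: 4 × 7 = 28 beats ÷ 4 = 7 chords.
D: 6 × 7 = 42 beats ÷ 1.5 = 28 chords.
Overall: 70 chords over 28 bars → 70/28 = 2.5 chords per bar.

2.5 chords per bar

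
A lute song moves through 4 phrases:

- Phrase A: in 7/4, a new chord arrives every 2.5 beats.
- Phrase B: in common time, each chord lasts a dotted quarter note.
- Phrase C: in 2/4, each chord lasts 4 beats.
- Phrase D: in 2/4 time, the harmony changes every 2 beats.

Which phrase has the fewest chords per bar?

Phrase C

A: 7/2.5 = 2.8 chords/bar.
B: 4/1.5 = 8/3 chords/bar.
C: 2/4 = 0.5 chords/bar.
D: 2/2 = 1 chord/bar.
Slowest is C at 0.5 chords/bar.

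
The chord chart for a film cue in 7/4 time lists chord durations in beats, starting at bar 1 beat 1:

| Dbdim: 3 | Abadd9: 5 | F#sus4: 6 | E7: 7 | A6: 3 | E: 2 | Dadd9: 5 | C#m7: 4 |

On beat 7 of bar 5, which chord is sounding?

Beat 7 of bar 5 is beat (5−1)×7 + 7 = 35 overall.
Running totals: Dbdim ends at 3, Abadd9 ends at 8, F#sus4 ends at 14, E7 ends at 21, A6 ends at 24, E ends at 26, Dadd9 ends at 31, C#m7 ends at 35.
Beat 35 falls within C#m7.

C#m7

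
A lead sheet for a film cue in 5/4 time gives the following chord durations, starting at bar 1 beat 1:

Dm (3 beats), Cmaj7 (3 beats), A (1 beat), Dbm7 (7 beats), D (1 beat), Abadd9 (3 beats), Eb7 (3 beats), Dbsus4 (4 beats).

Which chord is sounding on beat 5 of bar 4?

Beat 5 of bar 4 is beat (4−1)×5 + 5 = 20 overall.
Running totals: Dm ends at 3, Cmaj7 ends at 6, A ends at 7, Dbm7 ends at 14, D ends at 15, Abadd9 ends at 18, Eb7 ends at 21.
Beat 20 falls within Eb7.

Eb7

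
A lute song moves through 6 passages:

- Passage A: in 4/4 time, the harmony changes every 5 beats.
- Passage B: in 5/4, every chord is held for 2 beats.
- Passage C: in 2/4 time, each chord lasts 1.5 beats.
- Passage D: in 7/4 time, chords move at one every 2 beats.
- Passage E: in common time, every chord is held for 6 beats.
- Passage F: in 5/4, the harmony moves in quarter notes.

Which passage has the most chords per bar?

Passage F

A: 4/5 = 0.8 chords/bar.
B: 5/2 = 2.5 chords/bar.
C: 2/1.5 = 4/3 chords/bar.
D: 7/2 = 3.5 chords/bar.
E: 4/6 = 2/3 chords/bar.
F: 5/1 = 5 chords/bar.
Fastest is F at 5 chords/bar.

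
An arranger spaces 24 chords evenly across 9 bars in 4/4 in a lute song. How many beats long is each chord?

9 bars × 4 beats/bar = 36 beats total.
36 beats ÷ 24 chords = 1.5 beats per chord.
(That is a dotted quarter note.)

1.5 beats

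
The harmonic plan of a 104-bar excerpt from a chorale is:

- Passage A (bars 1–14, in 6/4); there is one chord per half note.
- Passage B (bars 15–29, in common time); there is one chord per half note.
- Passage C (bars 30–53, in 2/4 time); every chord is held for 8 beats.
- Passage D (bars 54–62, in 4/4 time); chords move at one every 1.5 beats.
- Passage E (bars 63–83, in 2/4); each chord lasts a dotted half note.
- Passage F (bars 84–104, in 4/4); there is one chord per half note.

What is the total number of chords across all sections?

158 chords

A: 14 bars × 6 beats = 84 beats; 2 beats/chord → 42 chords.
B: 15 bars × 4 beats = 60 beats; 2 beats/chord → 30 chords.
C: 24 bars × 2 beats = 48 beats; 8 beats/chord → 6 chords.
D: 9 bars × 4 beats = 36 beats; 1.5 beats/chord → 24 chords.
E: 21 bars × 2 beats = 42 beats; 3 beats/chord → 14 chords.
F: 21 bars × 4 beats = 84 beats; 2 beats/chord → 42 chords.
Total: 42 + 30 + 6 + 24 + 14 + 42 = 158.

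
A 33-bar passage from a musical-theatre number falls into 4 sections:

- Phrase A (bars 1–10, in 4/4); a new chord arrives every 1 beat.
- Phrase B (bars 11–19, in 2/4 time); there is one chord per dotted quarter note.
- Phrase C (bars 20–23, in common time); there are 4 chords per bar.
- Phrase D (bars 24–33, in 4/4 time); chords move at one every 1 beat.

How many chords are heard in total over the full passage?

A: 10 bars × 4 beats = 40 beats; 1 beat/chord → 40 chords.
B: 9 bars × 2 beats = 18 beats; 1.5 beats/chord → 12 chords.
C: 4 bars × 4 beats = 16 beats; 1 beat/chord → 16 chords.
D: 10 bars × 4 beats = 40 beats; 1 beat/chord → 40 chords.
Total: 40 + 12 + 16 + 40 = 108.

108 chords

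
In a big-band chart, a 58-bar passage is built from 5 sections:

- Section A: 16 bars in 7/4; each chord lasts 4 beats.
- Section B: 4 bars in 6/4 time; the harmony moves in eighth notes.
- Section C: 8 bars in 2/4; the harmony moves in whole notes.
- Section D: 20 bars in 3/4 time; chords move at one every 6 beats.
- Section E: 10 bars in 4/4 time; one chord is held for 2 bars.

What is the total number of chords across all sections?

95 chords

A: 16 bars × 7 beats = 112 beats; 4 beats/chord → 28 chords.
B: 4 bars × 6 beats = 24 beats; 0.5 beats/chord → 48 chords.
C: 8 bars × 2 beats = 16 beats; 4 beats/chord → 4 chords.
D: 20 bars × 3 beats = 60 beats; 6 beats/chord → 10 chords.
E: 10 bars × 4 beats = 40 beats; 8 beats/chord → 5 chords.
Total: 28 + 48 + 4 + 10 + 5 = 95.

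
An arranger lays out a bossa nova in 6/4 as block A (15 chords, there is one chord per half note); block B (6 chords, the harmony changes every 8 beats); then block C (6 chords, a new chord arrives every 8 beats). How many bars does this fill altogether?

A: 15 × 2 = 30 beats = 5 bars.
B: 6 × 8 = 48 beats = 8 bars.
C: 6 × 8 = 48 beats = 8 bars.
Total: 5 + 8 + 8 = 21 bars.

21 bars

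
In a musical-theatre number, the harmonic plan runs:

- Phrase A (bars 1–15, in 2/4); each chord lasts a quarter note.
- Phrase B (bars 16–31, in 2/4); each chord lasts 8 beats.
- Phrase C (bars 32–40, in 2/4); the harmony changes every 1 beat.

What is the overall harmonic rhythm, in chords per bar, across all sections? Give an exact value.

A: 15 bars of 2 beats is 30 beats; at 1 beat each that's 30 chords.
B: 16 bars of 2 beats is 32 beats; at 8 beats each that's 4 chords.
C: 9 bars of 2 beats is 18 beats; at 1 beat each that's 18 chords.
Overall: 52 chords over 40 bars → 52/40 = 1.3 chords per bar.

1.3 chords per bar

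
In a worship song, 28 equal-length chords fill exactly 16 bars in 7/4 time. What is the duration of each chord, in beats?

4 beats

16 bars × 7 beats/bar = 112 beats total.
112 beats ÷ 28 chords = 4 beats per chord.
(That is a whole note.)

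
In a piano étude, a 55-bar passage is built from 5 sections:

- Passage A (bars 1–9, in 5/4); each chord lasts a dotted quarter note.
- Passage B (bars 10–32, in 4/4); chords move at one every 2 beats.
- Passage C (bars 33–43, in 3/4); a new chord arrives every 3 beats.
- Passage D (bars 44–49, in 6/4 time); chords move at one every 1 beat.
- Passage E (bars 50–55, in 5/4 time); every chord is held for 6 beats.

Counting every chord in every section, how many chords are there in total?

128 chords

A has 45 beats and chords last 1.5 each, so 30 chords.
B has 92 beats and chords last 2 each, so 46 chords.
C has 33 beats and chords last 3 each, so 11 chords.
D has 36 beats and chords last 1 each, so 36 chords.
E has 30 beats and chords last 6 each, so 5 chords.
Total: 30 + 46 + 11 + 36 + 5 = 128.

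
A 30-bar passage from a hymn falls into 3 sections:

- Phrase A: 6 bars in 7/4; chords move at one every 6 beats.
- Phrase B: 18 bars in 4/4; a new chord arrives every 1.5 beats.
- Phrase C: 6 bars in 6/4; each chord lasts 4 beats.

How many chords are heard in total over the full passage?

A: 6·7 = 42 beats, 42/6 = 7 chords.
B: 18·4 = 72 beats, 72/1.5 = 48 chords.
C: 6·6 = 36 beats, 36/4 = 9 chords.
Total: 7 + 48 + 9 = 64.

64 chords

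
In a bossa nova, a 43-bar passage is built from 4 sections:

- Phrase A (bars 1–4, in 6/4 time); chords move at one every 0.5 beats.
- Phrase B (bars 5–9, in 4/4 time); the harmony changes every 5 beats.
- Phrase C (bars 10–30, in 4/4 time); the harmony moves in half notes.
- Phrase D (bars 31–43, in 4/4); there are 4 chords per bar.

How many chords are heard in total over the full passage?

146 chords

A: 4·6 = 24 beats, 24/0.5 = 48 chords.
B: 5·4 = 20 beats, 20/5 = 4 chords.
C: 21·4 = 84 beats, 84/2 = 42 chords.
D: 13·4 = 52 beats, 52/1 = 52 chords.
Total: 48 + 4 + 42 + 52 = 146.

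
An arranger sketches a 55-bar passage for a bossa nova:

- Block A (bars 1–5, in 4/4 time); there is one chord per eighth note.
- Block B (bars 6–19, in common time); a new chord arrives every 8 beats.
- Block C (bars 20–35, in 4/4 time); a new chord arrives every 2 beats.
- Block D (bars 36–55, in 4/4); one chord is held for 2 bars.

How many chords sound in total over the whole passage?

A: 5·4 = 20 beats, 20/0.5 = 40 chords.
B: 14·4 = 56 beats, 56/8 = 7 chords.
C: 16·4 = 64 beats, 64/2 = 32 chords.
D: 20·4 = 80 beats, 80/8 = 10 chords.
Total: 40 + 7 + 32 + 10 = 89.

89 chords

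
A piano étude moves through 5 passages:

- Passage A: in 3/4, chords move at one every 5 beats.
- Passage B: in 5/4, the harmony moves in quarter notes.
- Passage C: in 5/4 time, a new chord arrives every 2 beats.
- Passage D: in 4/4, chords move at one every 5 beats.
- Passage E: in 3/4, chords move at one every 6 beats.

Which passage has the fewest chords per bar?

A: each chord is 5 beats in 3/4, so 0.6 per bar.
B: each chord is 1 beat in 5/4, so 5 per bar.
C: each chord is 2 beats in 5/4, so 2.5 per bar.
D: each chord is 5 beats in 4/4, so 0.8 per bar.
E: each chord is 6 beats in 3/4, so 0.5 per bar.
Slowest is E at 0.5 chords/bar.

Passage E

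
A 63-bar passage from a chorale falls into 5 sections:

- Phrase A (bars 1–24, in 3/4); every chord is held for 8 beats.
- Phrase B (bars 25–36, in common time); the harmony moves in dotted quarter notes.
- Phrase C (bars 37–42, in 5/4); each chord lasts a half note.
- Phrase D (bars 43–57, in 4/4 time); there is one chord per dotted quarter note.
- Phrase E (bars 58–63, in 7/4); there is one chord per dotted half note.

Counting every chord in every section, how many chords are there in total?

110 chords

A has 72 beats and chords last 8 each, so 9 chords.
B has 48 beats and chords last 1.5 each, so 32 chords.
C has 30 beats and chords last 2 each, so 15 chords.
D has 60 beats and chords last 1.5 each, so 40 chords.
E has 42 beats and chords last 3 each, so 14 chords.
Total: 9 + 32 + 15 + 40 + 14 = 110.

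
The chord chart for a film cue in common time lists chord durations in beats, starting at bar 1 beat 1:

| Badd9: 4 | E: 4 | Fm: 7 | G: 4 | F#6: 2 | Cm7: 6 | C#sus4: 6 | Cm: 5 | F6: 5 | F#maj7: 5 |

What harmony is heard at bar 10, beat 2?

Beat 2 of bar 10 is beat (10−1)×4 + 2 = 38 overall.
Running totals: Badd9 ends at 4, E ends at 8, Fm ends at 15, G ends at 19, F#6 ends at 21, Cm7 ends at 27, C#sus4 ends at 33, Cm ends at 38.
Beat 38 falls within Cm.

Cm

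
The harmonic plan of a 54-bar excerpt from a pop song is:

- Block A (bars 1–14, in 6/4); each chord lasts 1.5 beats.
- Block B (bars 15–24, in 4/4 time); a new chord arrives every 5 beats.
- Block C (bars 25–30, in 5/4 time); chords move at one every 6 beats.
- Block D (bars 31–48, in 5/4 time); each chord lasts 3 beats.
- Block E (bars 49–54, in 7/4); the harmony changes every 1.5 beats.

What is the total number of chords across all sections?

127 chords

A has 84 beats and chords last 1.5 each, so 56 chords.
B has 40 beats and chords last 5 each, so 8 chords.
C has 30 beats and chords last 6 each, so 5 chords.
D has 90 beats and chords last 3 each, so 30 chords.
E has 42 beats and chords last 1.5 each, so 28 chords.
Total: 56 + 8 + 5 + 30 + 28 = 127.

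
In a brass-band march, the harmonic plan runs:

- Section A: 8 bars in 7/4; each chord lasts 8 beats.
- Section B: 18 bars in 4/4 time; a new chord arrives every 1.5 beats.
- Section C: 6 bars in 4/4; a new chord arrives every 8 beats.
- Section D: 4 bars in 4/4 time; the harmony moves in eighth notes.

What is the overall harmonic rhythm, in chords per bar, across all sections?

2.5 chords per bar

A: 8 × 7 = 56 beats ÷ 8 = 7 chords.
B: 18 × 4 = 72 beats ÷ 1.5 = 48 chords.
C: 6 × 4 = 24 beats ÷ 8 = 3 chords.
D: 4 × 4 = 16 beats ÷ 0.5 = 32 chords.
Overall: 90 chords over 36 bars → 90/36 = 2.5 chords per bar.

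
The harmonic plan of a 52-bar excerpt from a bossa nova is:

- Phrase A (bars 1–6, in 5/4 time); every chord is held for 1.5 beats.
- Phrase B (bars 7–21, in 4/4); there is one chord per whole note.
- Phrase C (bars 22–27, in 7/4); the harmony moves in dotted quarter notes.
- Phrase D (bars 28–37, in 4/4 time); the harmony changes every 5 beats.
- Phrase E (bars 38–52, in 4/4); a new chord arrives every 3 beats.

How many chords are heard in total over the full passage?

91 chords

A: 6 bars × 5 beats = 30 beats; 1.5 beats/chord → 20 chords.
B: 15 bars × 4 beats = 60 beats; 4 beats/chord → 15 chords.
C: 6 bars × 7 beats = 42 beats; 1.5 beats/chord → 28 chords.
D: 10 bars × 4 beats = 40 beats; 5 beats/chord → 8 chords.
E: 15 bars × 4 beats = 60 beats; 3 beats/chord → 20 chords.
Total: 20 + 15 + 28 + 8 + 20 = 91.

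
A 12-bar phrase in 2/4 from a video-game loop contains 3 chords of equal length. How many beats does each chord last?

12 bars × 2 beats/bar = 24 beats total.
24 beats ÷ 3 chords = 8 beats per chord.

8 beats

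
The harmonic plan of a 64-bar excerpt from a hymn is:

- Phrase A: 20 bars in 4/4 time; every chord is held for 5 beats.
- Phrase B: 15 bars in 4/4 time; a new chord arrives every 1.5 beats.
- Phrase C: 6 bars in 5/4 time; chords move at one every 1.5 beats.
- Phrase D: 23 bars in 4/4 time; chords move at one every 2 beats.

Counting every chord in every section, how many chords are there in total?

122 chords

A: 20 bars × 4 beats = 80 beats; 5 beats/chord → 16 chords.
B: 15 bars × 4 beats = 60 beats; 1.5 beats/chord → 40 chords.
C: 6 bars × 5 beats = 30 beats; 1.5 beats/chord → 20 chords.
D: 23 bars × 4 beats = 92 beats; 2 beats/chord → 46 chords.
Total: 16 + 40 + 20 + 46 = 122.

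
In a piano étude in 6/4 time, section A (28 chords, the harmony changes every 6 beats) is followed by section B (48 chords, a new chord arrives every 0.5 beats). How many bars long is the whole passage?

A: 28 × 6 = 168 beats = 28 bars.
B: 48 × 0.5 = 24 beats = 4 bars.
Total: 28 + 4 = 32 bars.

32 bars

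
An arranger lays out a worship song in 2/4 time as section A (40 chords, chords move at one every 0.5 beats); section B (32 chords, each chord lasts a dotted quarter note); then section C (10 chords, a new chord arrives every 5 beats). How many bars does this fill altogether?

59 bars

A: 40 × 0.5 = 20 beats = 10 bars.
B: 32 × 1.5 = 48 beats = 24 bars.
C: 10 × 5 = 50 beats = 25 bars.
Total: 10 + 24 + 25 = 59 bars.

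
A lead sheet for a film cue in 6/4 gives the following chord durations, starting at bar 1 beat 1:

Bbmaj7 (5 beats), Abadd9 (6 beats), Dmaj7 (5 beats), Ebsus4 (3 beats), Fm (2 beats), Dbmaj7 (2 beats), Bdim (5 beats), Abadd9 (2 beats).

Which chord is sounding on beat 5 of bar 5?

Abadd9

Beat 5 of bar 5 is beat (5−1)×6 + 5 = 29 overall.
Running totals: Bbmaj7 ends at 5, Abadd9 ends at 11, Dmaj7 ends at 16, Ebsus4 ends at 19, Fm ends at 21, Dbmaj7 ends at 23, Bdim ends at 28, Abadd9 ends at 30.
Beat 29 falls within Abadd9.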